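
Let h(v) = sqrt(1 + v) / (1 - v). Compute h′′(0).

Write out both Maclaurin series and multiply, keeping only the needed powers.
The coefficient of v^2 in the expansion is 11/8, so h′′(0) = 2! * (11/8) = 11/4.

11/4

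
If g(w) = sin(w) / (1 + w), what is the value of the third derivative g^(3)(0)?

5

Multiply the two series term by term and collect like powers.
The coefficient of w^3 in the expansion is 5/6, so g′′′(0) = 3! * (5/6) = 5.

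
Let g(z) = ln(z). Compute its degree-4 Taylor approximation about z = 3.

g(3) = ln(3)
g′(3) = 1/3
g′′(3) = -1/9
g′′′(3) = 2/27
g^(4)(3) = -2/27

-(z - 3)^4/324 + (z - 3)^3/81 - (z - 3)^2/18 + (z - 3)/3 + ln(3)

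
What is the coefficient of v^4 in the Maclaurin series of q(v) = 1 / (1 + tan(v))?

5/3

Expand as Σ (-1)^k u^k with u equal to the inner function's series.
q(0) = 1
q′(0) = -1
q′′(0) = 2
q′′′(0) = -8
q^(4)(0) = 40
So c_4 = q^(4)(0)/4! = 5/3.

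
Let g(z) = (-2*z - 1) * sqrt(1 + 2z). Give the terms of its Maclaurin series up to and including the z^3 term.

Distribute the polynomial across the series and collect like powers.
g(0) = -1
g′(0) = -3
g′′(0) = -3
g′′′(0) = 3

z^3/2 - 3*z^2/2 - 3*z - 1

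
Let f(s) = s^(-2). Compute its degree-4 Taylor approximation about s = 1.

[(s - 1)^0] = 1;  [(s - 1)^1] = -2;  [(s - 1)^2] = 3;  [(s - 1)^3] = -4;  [(s - 1)^4] = 5.

5*(s - 1)^4 - 4*(s - 1)^3 + 3*(s - 1)^2 - 2*(s - 1) + 1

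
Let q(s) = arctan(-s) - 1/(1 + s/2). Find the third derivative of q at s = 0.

11/4

Expand each term separately and add.
From the series, [s^3] q = 11/24; multiply by 3! = 6 to get 11/4.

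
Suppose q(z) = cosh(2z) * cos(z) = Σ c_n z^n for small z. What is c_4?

-7/24

Multiply the two series term by term and collect like powers.
q(0) = 1
q′(0) = 0
q′′(0) = 3
q′′′(0) = 0
q^(4)(0) = -7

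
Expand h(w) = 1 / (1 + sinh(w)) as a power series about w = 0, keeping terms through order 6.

Expand as Σ (-1)^k u^k with u equal to the inner function's series.

77*w^6/45 - 181*w^5/120 + 4*w^4/3 - 7*w^3/6 + w^2 - w + 1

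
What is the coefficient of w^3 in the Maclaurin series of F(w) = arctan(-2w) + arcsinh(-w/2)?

43/16

Add the two expansions coefficient-wise.
F(0) = 0
F′(0) = -5/2
F′′(0) = 0
F′′′(0) = 129/8
Dividing each by k! gives the coefficients c_0, ..., c_3.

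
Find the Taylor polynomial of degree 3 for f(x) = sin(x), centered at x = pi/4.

-sqrt(2)*(x - pi/4)^3/12 - sqrt(2)*(x - pi/4)^2/4 + sqrt(2)*(x - pi/4)/2 + sqrt(2)/2

f(pi/4) = sqrt(2)/2
f′(pi/4) = sqrt(2)/2
f′′(pi/4) = -sqrt(2)/2
f′′′(pi/4) = -sqrt(2)/2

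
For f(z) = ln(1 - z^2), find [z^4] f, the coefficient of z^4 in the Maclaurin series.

-1/2

f(0) = 0
f′(0) = 0
f′′(0) = -2
f′′′(0) = 0
f^(4)(0) = -12
So c_4 = f^(4)(0)/4! = -1/2.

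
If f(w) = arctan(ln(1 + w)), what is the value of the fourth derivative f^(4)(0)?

Plug the Maclaurin series of the inner function into that of the outer and collect terms.
The coefficient of w^4 in the expansion is 1/4, so f^(4)(0) = 4! * (1/4) = 6.

6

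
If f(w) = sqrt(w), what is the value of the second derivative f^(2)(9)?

The coefficient of (w - 9)^2 in the expansion is -1/216, so f′′(9) = 2! * (-1/216) = -1/108.

-1/108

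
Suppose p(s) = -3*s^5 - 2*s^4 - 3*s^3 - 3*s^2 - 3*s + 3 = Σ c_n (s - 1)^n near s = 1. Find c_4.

-17

[(s - 1)^0] = -11;  [(s - 1)^1] = -41;  [(s - 1)^2] = -54;  [(s - 1)^3] = -41;  [(s - 1)^4] = -17.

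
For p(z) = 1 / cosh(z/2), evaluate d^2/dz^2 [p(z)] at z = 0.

-1/4

Write the quotient as an unknown series and match coefficients against numerator = denominator · series.
The coefficient of z^2 in the expansion is -1/8, so p′′(0) = 2! * (-1/8) = -1/4.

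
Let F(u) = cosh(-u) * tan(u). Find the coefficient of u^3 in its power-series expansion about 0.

5/6

Write out both Maclaurin series and multiply, keeping only the needed powers.
So c_3 = F′′′(0)/3! = 5/6.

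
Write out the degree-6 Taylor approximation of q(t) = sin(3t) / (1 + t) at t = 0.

Multiply the two series term by term and collect like powers.

-21*t^6/40 + 21*t^5/40 + 3*t^4/2 - 3*t^3/2 - 3*t^2 + 3*t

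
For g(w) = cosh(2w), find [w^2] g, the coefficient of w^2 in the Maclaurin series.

Differentiate repeatedly and evaluate at the center.
g(0) = 1
g′(0) = 0
g′′(0) = 4
So c_2 = g′′(0)/2! = 2.

2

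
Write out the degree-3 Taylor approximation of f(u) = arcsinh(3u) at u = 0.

-9*u^3/2 + 3*u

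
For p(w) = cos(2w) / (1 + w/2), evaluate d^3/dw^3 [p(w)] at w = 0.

21/4

Take the Cauchy product of the two expansions.
The coefficient of w^3 in the expansion is 7/8, so p′′′(0) = 3! * (7/8) = 21/4.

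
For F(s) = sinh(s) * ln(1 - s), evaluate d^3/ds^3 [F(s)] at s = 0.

Write out both Maclaurin series and multiply, keeping only the needed powers.
The coefficient of s^3 in the expansion is -1/2, so F′′′(0) = 3! * (-1/2) = -3.

-3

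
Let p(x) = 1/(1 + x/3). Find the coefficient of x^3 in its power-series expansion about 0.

-1/27

Use the known series and substitute for the argument.
p(0) = 1
p′(0) = -1/3
p′′(0) = 2/9
p′′′(0) = -2/9
Then c_k = p^(k)(0)/k! gives each Taylor coefficient.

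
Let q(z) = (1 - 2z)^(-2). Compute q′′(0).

Apply the Taylor formula c_k = f^(k)(a)/k!.
The coefficient of z^2 in the expansion is 12, so q′′(0) = 2! * (12) = 24.

24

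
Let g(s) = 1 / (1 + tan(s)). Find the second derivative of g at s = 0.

Write 1/(1+u) = 1 - u + u^2 - u^3 + ... and substitute the series for u.
The coefficient of s^2 in the expansion is 1, so g′′(0) = 2! * (1) = 2.

2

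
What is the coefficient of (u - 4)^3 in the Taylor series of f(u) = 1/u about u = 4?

f(4) = 1/4
f′(4) = -1/16
f′′(4) = 1/32
f′′′(4) = -3/128
So c_3 = f′′′(4)/3! = -1/256.

-1/256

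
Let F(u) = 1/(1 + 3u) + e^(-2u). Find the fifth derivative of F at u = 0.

Add the two expansions coefficient-wise.
The coefficient of u^5 in the expansion is -3649/15, so F^(5)(0) = 5! * (-3649/15) = -29192.

-29192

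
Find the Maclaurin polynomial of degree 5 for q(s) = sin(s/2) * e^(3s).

Write out both Maclaurin series and multiply, keeping only the needed powers.
q(0) = 0
q′(0) = 1/2
q′′(0) = 3
q′′′(0) = 107/8
q^(4)(0) = 105/2
q^(5)(0) = 6121/32

6121*s^5/3840 + 35*s^4/16 + 107*s^3/48 + 3*s^2/2 + s/2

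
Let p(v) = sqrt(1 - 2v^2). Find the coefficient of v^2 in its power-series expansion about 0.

Use the known series and substitute for the argument.
p(0) = 1
p′(0) = 0
p′′(0) = -2
So c_2 = p′′(0)/2! = -1.

-1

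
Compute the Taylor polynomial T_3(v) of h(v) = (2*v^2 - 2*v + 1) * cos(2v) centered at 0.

Shift and add copies of the series according to the polynomial's terms.
h(0) = 1
h′(0) = -2
h′′(0) = 0
h′′′(0) = 24

4*v^3 - 2*v + 1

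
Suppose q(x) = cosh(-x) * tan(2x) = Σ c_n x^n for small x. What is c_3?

Multiply the two series term by term and collect like powers.
[x^0] = 0;  [x^1] = 2;  [x^2] = 0;  [x^3] = 11/3.

11/3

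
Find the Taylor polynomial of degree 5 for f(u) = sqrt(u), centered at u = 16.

7*(u - 16)^5/67108864 - 5*(u - 16)^4/2097152 + (u - 16)^3/16384 - (u - 16)^2/512 + (u - 16)/8 + 4

[(u - 16)^0] = 4;  [(u - 16)^1] = 1/8;  [(u - 16)^2] = -1/512;  [(u - 16)^3] = 1/16384;  [(u - 16)^4] = -5/2097152;  [(u - 16)^5] = 7/67108864.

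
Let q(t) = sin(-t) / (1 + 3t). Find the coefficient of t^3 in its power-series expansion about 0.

Multiply the two series term by term and collect like powers.
q(0) = 0
q′(0) = -1
q′′(0) = 6
q′′′(0) = -53
So c_3 = q′′′(0)/3! = -53/6.

-53/6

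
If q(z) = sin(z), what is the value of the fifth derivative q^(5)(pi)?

The coefficient of (z - pi)^5 in the expansion is -1/120, so q^(5)(pi) = 5! * (-1/120) = -1.

-1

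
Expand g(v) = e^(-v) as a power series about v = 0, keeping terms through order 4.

v^4/24 - v^3/6 + v^2/2 - v + 1

[v^0] = 1;  [v^1] = -1;  [v^2] = 1/2;  [v^3] = -1/6;  [v^4] = 1/24.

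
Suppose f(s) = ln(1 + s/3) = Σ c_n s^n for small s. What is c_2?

-1/18

Apply the Taylor formula c_k = f^(k)(a)/k!.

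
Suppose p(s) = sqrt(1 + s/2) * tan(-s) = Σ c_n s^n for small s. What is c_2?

Multiply the two series term by term and collect like powers.
p(0) = 0
p′(0) = -1
p′′(0) = -1/2

-1/4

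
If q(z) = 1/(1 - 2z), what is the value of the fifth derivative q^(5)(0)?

3840

From the series, [z^5] q = 32; multiply by 5! = 120 to get 3840.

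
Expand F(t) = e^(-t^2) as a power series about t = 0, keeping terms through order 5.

t^4/2 - t^2 + 1

F(0) = 1
F′(0) = 0
F′′(0) = -2
F′′′(0) = 0
F^(4)(0) = 12
F^(5)(0) = 0
Then c_k = F^(k)(0)/k! gives each Taylor coefficient.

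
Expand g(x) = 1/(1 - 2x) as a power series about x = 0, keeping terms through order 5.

32*x^5 + 16*x^4 + 8*x^3 + 4*x^2 + 2*x + 1

g(0) = 1
g′(0) = 2
g′′(0) = 8
g′′′(0) = 48
g^(4)(0) = 384
g^(5)(0) = 3840
The Taylor polynomial is Σ g^(k)(0)/k! · x^k.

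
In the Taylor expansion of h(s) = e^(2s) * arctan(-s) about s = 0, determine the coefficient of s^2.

Write out both Maclaurin series and multiply, keeping only the needed powers.
[s^0] = 0;  [s^1] = -1;  [s^2] = -2.

-2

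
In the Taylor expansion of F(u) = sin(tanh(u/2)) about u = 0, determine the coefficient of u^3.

-1/16

Let u equal the inner series; expand the outer function in u and truncate.
F(0) = 0
F′(0) = 1/2
F′′(0) = 0
F′′′(0) = -3/8
So c_3 = F′′′(0)/3! = -1/16.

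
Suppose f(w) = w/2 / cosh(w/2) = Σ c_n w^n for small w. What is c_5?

5/768

Invert the denominator's series and multiply.
[w^0] = 0;  [w^1] = 1/2;  [w^2] = 0;  [w^3] = -1/16;  [w^4] = 0;  [w^5] = 5/768.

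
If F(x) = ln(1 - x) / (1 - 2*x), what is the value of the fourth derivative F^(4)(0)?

-262

Expand 1/(denominator) as a geometric series and multiply by the numerator's series.
The coefficient of x^4 in the expansion is -131/12, so F^(4)(0) = 4! * (-131/12) = -262.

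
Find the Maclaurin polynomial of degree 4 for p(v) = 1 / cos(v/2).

5*v^4/384 + v^2/8 + 1

Invert the denominator's series and multiply.
p(0) = 1
p′(0) = 0
p′′(0) = 1/4
p′′′(0) = 0
p^(4)(0) = 5/16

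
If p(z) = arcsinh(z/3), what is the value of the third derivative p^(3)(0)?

-1/27

From the series, [z^3] p = -1/162; multiply by 3! = 6 to get -1/27.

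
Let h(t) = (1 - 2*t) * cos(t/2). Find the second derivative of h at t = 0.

-1/4

Multiply each power in the prefactor through the base expansion.
The coefficient of t^2 in the expansion is -1/8, so h′′(0) = 2! * (-1/8) = -1/4.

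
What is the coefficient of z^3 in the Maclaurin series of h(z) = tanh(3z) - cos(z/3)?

-9

Add the two expansions coefficient-wise.
So c_3 = h′′′(0)/3! = -9.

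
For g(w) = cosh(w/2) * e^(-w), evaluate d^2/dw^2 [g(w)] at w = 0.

5/4

Expand each factor separately, then convolve coefficients.
The coefficient of w^2 in the expansion is 5/8, so g′′(0) = 2! * (5/8) = 5/4.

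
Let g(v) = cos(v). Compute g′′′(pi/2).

The coefficient of (v - pi/2)^3 in the expansion is 1/6, so g′′′(pi/2) = 3! * (1/6) = 1.

1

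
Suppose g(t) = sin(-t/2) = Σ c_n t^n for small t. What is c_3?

[t^0] = 0;  [t^1] = -1/2;  [t^2] = 0;  [t^3] = 1/48.

1/48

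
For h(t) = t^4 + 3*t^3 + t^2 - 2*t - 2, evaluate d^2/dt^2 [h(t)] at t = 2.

86

The coefficient of (t - 2)^2 in the expansion is 43, so h′′(2) = 2! * (43) = 86.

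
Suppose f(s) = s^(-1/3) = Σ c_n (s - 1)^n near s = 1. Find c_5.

-91/729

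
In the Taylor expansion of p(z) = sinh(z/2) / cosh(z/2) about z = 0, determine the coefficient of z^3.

Write the quotient as an unknown series and match coefficients against numerator = denominator · series.
p(0) = 0
p′(0) = 1/2
p′′(0) = 0
p′′′(0) = -1/4

-1/24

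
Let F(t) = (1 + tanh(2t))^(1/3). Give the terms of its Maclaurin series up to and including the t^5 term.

Let u equal the inner series; expand the outer function in u and truncate.
F(0) = 1
F′(0) = 2/3
F′′(0) = -8/9
F′′′(0) = -64/27
F^(4)(0) = 1024/81
F^(5)(0) = 12032/243

1504*t^5/3645 + 128*t^4/243 - 32*t^3/81 - 4*t^2/9 + 2*t/3 + 1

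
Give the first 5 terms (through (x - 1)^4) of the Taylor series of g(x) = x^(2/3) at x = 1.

g(1) = 1
g′(1) = 2/3
g′′(1) = -2/9
g′′′(1) = 8/27
g^(4)(1) = -56/81

-7*(x - 1)^4/243 + 4*(x - 1)^3/81 - (x - 1)^2/9 + 2*(x - 1)/3 + 1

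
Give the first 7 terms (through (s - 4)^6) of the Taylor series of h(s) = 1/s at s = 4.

(s - 4)^6/16384 - (s - 4)^5/4096 + (s - 4)^4/1024 - (s - 4)^3/256 + (s - 4)^2/64 - (s - 4)/16 + 1/4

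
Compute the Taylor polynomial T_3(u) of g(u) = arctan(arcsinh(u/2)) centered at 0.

-u^3/16 + u/2

Plug the Maclaurin series of the inner function into that of the outer and collect terms.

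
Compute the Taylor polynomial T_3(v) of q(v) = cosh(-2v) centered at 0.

[v^0] = 1;  [v^1] = 0;  [v^2] = 2;  [v^3] = 0.

2*v^2 + 1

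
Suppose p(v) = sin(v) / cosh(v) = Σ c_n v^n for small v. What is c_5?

Write the quotient as an unknown series and match coefficients against numerator = denominator · series.
[v^0] = 0;  [v^1] = 1;  [v^2] = 0;  [v^3] = -2/3;  [v^4] = 0;  [v^5] = 3/10.

3/10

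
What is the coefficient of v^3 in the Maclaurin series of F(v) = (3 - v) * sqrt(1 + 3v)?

Multiply each power in the prefactor through the base expansion.
F(0) = 3
F′(0) = 7/2
F′′(0) = -39/4
F′′′(0) = 297/8
So c_3 = F′′′(0)/3! = 99/16.

99/16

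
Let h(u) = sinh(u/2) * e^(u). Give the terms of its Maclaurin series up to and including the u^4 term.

Expand each factor separately, then convolve coefficients.
h(0) = 0
h′(0) = 1/2
h′′(0) = 1
h′′′(0) = 13/8
h^(4)(0) = 5/2

5*u^4/48 + 13*u^3/48 + u^2/2 + u/2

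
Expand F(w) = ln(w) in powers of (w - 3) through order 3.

F(3) = ln(3)
F′(3) = 1/3
F′′(3) = -1/9
F′′′(3) = 2/27
The Taylor polynomial is Σ F^(k)(3)/k! · (w - 3)^k.

(w - 3)^3/81 - (w - 3)^2/18 + (w - 3)/3 + ln(3)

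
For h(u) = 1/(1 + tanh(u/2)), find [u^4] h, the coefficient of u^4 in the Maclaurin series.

Substitute the inner expansion into the outer series and collect powers.
[u^0] = 1;  [u^1] = -1/2;  [u^2] = 1/4;  [u^3] = -1/12;  [u^4] = 1/48.

1/48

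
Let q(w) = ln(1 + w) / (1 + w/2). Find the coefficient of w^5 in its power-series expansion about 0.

8/15

Multiply the two series term by term and collect like powers.
q(0) = 0
q′(0) = 1
q′′(0) = -2
q′′′(0) = 5
q^(4)(0) = -16
q^(5)(0) = 64
So c_5 = q^(5)(0)/5! = 8/15.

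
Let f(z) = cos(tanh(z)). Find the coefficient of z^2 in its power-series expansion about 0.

Substitute the inner expansion into the outer series and collect powers.
f(0) = 1
f′(0) = 0
f′′(0) = -1
So c_2 = f′′(0)/2! = -1/2.

-1/2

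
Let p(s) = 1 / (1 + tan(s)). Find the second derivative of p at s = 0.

2

Write 1/(1+u) = 1 - u + u^2 - u^3 + ... and substitute the series for u.
The coefficient of s^2 in the expansion is 1, so p′′(0) = 2! * (1) = 2.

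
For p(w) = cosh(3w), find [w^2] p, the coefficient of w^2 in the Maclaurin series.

Compute the successive derivatives at the expansion point and divide by k!.
p(0) = 1
p′(0) = 0
p′′(0) = 9
Then c_k = p^(k)(0)/k! gives each Taylor coefficient.

9/2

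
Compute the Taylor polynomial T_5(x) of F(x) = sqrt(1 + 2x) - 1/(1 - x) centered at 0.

-x^5/8 - 13*x^4/8 - x^3/2 - 3*x^2/2

Expand each term separately and add.
[x^0] = 0;  [x^1] = 0;  [x^2] = -3/2;  [x^3] = -1/2;  [x^4] = -13/8;  [x^5] = -1/8.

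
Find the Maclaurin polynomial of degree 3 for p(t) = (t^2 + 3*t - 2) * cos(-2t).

Multiply each power in the prefactor through the base expansion.
p(0) = -2
p′(0) = 3
p′′(0) = 10
p′′′(0) = -36
Then c_k = p^(k)(0)/k! gives each Taylor coefficient.

-6*t^3 + 5*t^2 + 3*t - 2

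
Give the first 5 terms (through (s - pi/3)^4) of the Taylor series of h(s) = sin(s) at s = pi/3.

sqrt(3)*(s - pi/3)^4/48 - (s - pi/3)^3/12 - sqrt(3)*(s - pi/3)^2/4 + (s - pi/3)/2 + sqrt(3)/2

Use the known series and substitute for the argument.
h(pi/3) = sqrt(3)/2
h′(pi/3) = 1/2
h′′(pi/3) = -sqrt(3)/2
h′′′(pi/3) = -1/2
h^(4)(pi/3) = sqrt(3)/2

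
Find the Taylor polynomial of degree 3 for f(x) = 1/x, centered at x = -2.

f(-2) = -1/2
f′(-2) = -1/4
f′′(-2) = -1/4
f′′′(-2) = -3/8

-(x + 2)^3/16 - (x + 2)^2/8 - (x + 2)/4 - 1/2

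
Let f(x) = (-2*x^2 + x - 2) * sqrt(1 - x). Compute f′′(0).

Distribute the polynomial across the series and collect like powers.
The coefficient of x^2 in the expansion is -9/4, so f′′(0) = 2! * (-9/4) = -9/2.

-9/2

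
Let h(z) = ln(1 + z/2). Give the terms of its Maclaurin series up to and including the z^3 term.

[z^0] = 0;  [z^1] = 1/2;  [z^2] = -1/8;  [z^3] = 1/24.

z^3/24 - z^2/8 + z/2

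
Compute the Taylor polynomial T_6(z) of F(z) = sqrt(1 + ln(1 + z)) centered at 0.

Let u equal the inner series; expand the outer function in u and truncate.
[z^0] = 1;  [z^1] = 1/2;  [z^2] = -3/8;  [z^3] = 17/48;  [z^4] = -143/384;  [z^5] = 1609/3840;  [z^6] = -22819/46080.

-22819*z^6/46080 + 1609*z^5/3840 - 143*z^4/384 + 17*z^3/48 - 3*z^2/8 + z/2 + 1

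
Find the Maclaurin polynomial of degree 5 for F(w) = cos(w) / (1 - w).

Multiply the numerator's expansion by the denominator's geometric series.
F(0) = 1
F′(0) = 1
F′′(0) = 1
F′′′(0) = 3
F^(4)(0) = 13
F^(5)(0) = 65
Then c_k = F^(k)(0)/k! gives each Taylor coefficient.

13*w^5/24 + 13*w^4/24 + w^3/2 + w^2/2 + w + 1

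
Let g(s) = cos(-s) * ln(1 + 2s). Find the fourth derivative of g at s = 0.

-72

Write out both Maclaurin series and multiply, keeping only the needed powers.
The coefficient of s^4 in the expansion is -3, so g^(4)(0) = 4! * (-3) = -72.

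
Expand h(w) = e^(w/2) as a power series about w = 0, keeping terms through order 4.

Apply the Taylor formula c_k = f^(k)(a)/k!.

w^4/384 + w^3/48 + w^2/8 + w/2 + 1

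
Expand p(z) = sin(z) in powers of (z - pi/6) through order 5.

sqrt(3)*(z - pi/6)^5/240 + (z - pi/6)^4/48 - sqrt(3)*(z - pi/6)^3/12 - (z - pi/6)^2/4 + sqrt(3)*(z - pi/6)/2 + 1/2

Use the known series and substitute for the argument.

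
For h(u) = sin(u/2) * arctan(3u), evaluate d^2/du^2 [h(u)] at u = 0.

Multiply the two series term by term and collect like powers.
The coefficient of u^2 in the expansion is 3/2, so h′′(0) = 2! * (3/2) = 3.

3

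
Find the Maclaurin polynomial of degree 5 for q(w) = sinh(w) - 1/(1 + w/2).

Add the two expansions coefficient-wise.
q(0) = -1
q′(0) = 3/2
q′′(0) = -1/2
q′′′(0) = 7/4
q^(4)(0) = -3/2
q^(5)(0) = 19/4

19*w^5/480 - w^4/16 + 7*w^3/24 - w^2/4 + 3*w/2 - 1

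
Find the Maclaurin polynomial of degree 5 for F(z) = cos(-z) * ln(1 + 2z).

Expand each factor separately, then convolve coefficients.
F(0) = 0
F′(0) = 2
F′′(0) = -4
F′′′(0) = 10
F^(4)(0) = -72
F^(5)(0) = 618
The Taylor polynomial is Σ F^(k)(0)/k! · z^k.

103*z^5/20 - 3*z^4 + 5*z^3/3 - 2*z^2 + 2*z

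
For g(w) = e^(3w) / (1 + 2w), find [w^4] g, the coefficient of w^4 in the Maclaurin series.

Write out both Maclaurin series and multiply, keeping only the needed powers.
g(0) = 1
g′(0) = 1
g′′(0) = 5
g′′′(0) = -3
g^(4)(0) = 105

35/8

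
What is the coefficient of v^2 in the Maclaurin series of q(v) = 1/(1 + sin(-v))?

Substitute the inner expansion into the outer series and collect powers.
q(0) = 1
q′(0) = 1
q′′(0) = 2
Dividing each by k! gives the coefficients c_0, ..., c_2.

1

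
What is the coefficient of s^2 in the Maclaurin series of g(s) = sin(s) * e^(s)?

1

Expand each factor separately, then convolve coefficients.
So c_2 = g′′(0)/2! = 1.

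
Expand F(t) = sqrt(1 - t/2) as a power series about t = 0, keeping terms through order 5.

-7*t^5/8192 - 5*t^4/2048 - t^3/128 - t^2/32 - t/4 + 1

Differentiate repeatedly and evaluate at the center.
[t^0] = 1;  [t^1] = -1/4;  [t^2] = -1/32;  [t^3] = -1/128;  [t^4] = -5/2048;  [t^5] = -7/8192.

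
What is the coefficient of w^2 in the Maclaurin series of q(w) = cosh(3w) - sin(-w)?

9/2

Add the two expansions coefficient-wise.
So c_2 = q′′(0)/2! = 9/2.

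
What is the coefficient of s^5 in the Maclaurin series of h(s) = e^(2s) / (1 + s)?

-1/15

Write out both Maclaurin series and multiply, keeping only the needed powers.
[s^0] = 1;  [s^1] = 1;  [s^2] = 1;  [s^3] = 1/3;  [s^4] = 1/3;  [s^5] = -1/15.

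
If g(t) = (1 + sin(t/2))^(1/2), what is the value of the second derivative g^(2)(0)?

Let u equal the inner series; expand the outer function in u and truncate.
The coefficient of t^2 in the expansion is -1/32, so g′′(0) = 2! * (-1/32) = -1/16.

-1/16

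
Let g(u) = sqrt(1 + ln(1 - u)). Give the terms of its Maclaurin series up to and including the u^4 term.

-143*u^4/384 - 17*u^3/48 - 3*u^2/8 - u/2 + 1

Substitute the inner expansion into the outer series and collect powers.
g(0) = 1
g′(0) = -1/2
g′′(0) = -3/4
g′′′(0) = -17/8
g^(4)(0) = -143/16
Then c_k = g^(k)(0)/k! gives each Taylor coefficient.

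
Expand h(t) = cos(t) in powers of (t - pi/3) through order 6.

Differentiate repeatedly and evaluate at the center.
h(pi/3) = 1/2
h′(pi/3) = -sqrt(3)/2
h′′(pi/3) = -1/2
h′′′(pi/3) = sqrt(3)/2
h^(4)(pi/3) = 1/2
h^(5)(pi/3) = -sqrt(3)/2
h^(6)(pi/3) = -1/2

-(t - pi/3)^6/1440 - sqrt(3)*(t - pi/3)^5/240 + (t - pi/3)^4/48 + sqrt(3)*(t - pi/3)^3/12 - (t - pi/3)^2/4 - sqrt(3)*(t - pi/3)/2 + 1/2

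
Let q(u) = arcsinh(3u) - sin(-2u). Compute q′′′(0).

-35

Add the two expansions coefficient-wise.
The coefficient of u^3 in the expansion is -35/6, so q′′′(0) = 3! * (-35/6) = -35.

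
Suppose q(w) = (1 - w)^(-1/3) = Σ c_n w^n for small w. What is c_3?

[w^0] = 1;  [w^1] = 1/3;  [w^2] = 2/9;  [w^3] = 14/81.
So c_3 = q′′′(0)/3! = 14/81.

14/81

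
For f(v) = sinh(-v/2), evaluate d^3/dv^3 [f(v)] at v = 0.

-1/8

Apply the Taylor formula c_k = f^(k)(a)/k!.
The coefficient of v^3 in the expansion is -1/48, so f′′′(0) = 3! * (-1/48) = -1/8.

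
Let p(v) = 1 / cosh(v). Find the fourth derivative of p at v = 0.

Write the quotient as an unknown series and match coefficients against numerator = denominator · series.
The coefficient of v^4 in the expansion is 5/24, so p^(4)(0) = 4! * (5/24) = 5.

5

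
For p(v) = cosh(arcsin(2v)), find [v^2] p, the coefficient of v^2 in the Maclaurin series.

2

Plug the Maclaurin series of the inner function into that of the outer and collect terms.
p(0) = 1
p′(0) = 0
p′′(0) = 4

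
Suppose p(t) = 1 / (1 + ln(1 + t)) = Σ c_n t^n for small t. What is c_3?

-7/3

Write 1/(1+u) = 1 - u + u^2 - u^3 + ... and substitute the series for u.
p(0) = 1
p′(0) = -1
p′′(0) = 3
p′′′(0) = -14
Then c_k = p^(k)(0)/k! gives each Taylor coefficient.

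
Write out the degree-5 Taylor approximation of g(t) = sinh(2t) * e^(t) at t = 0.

Take the Cauchy product of the two expansions.
g(0) = 0
g′(0) = 2
g′′(0) = 4
g′′′(0) = 14
g^(4)(0) = 40
g^(5)(0) = 122

61*t^5/60 + 5*t^4/3 + 7*t^3/3 + 2*t^2 + 2*t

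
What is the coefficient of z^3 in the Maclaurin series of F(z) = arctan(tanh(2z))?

-16/3

Let u equal the inner series; expand the outer function in u and truncate.
[z^0] = 0;  [z^1] = 2;  [z^2] = 0;  [z^3] = -16/3.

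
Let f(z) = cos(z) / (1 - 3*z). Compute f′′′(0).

153

Multiply the numerator's expansion by the denominator's geometric series.
The coefficient of z^3 in the expansion is 51/2, so f′′′(0) = 3! * (51/2) = 153.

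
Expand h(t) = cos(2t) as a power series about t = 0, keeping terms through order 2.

h(0) = 1
h′(0) = 0
h′′(0) = -4
Dividing each by k! gives the coefficients c_0, ..., c_2.

1 - 2*t^2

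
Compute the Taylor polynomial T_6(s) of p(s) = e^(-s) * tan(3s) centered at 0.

-1357*s^6/40 + 1481*s^5/40 - 19*s^4/2 + 21*s^3/2 - 3*s^2 + 3*s

Write out both Maclaurin series and multiply, keeping only the needed powers.
p(0) = 0
p′(0) = 3
p′′(0) = -6
p′′′(0) = 63
p^(4)(0) = -228
p^(5)(0) = 4443
p^(6)(0) = -24426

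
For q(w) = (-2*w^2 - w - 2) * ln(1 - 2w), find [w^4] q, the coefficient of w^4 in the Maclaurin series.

Shift and add copies of the series according to the polynomial's terms.
q(0) = 0
q′(0) = 4
q′′(0) = 12
q′′′(0) = 68
q^(4)(0) = 352
Dividing each by k! gives the coefficients c_0, ..., c_4.

44/3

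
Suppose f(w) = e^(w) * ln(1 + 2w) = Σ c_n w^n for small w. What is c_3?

Expand each factor separately, then convolve coefficients.
f(0) = 0
f′(0) = 2
f′′(0) = 0
f′′′(0) = 10

5/3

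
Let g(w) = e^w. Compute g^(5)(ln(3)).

From the series, [(w - ln(3))^5] g = 1/40; multiply by 5! = 120 to get 3.

3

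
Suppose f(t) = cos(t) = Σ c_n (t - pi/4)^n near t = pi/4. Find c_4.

sqrt(2)/48

Use the known series and substitute for the argument.
f(pi/4) = sqrt(2)/2
f′(pi/4) = -sqrt(2)/2
f′′(pi/4) = -sqrt(2)/2
f′′′(pi/4) = sqrt(2)/2
f^(4)(pi/4) = sqrt(2)/2
So c_4 = f^(4)(pi/4)/4! = sqrt(2)/48.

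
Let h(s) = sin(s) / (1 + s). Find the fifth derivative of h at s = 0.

Write out both Maclaurin series and multiply, keeping only the needed powers.
The coefficient of s^5 in the expansion is 101/120, so h^(5)(0) = 5! * (101/120) = 101.

101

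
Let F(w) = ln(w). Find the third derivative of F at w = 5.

2/125

The coefficient of (w - 5)^3 in the expansion is 1/375, so F′′′(5) = 3! * (1/375) = 2/125.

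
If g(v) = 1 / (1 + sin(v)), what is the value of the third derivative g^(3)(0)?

-5

Expand as Σ (-1)^k u^k with u equal to the inner function's series.
From the series, [v^3] g = -5/6; multiply by 3! = 6 to get -5.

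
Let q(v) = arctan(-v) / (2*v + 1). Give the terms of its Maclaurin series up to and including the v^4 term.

22*v^4/3 - 11*v^3/3 + 2*v^2 - v

Expand 1/(denominator) as a geometric series and multiply by the numerator's series.
q(0) = 0
q′(0) = -1
q′′(0) = 4
q′′′(0) = -22
q^(4)(0) = 176
Then c_k = q^(k)(0)/k! gives each Taylor coefficient.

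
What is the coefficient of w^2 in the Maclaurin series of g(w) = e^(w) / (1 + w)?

Take the Cauchy product of the two expansions.
[w^0] = 1;  [w^1] = 0;  [w^2] = 1/2.
So c_2 = g′′(0)/2! = 1/2.

1/2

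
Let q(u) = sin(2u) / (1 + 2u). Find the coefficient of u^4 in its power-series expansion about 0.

Write out both Maclaurin series and multiply, keeping only the needed powers.
[u^0] = 0;  [u^1] = 2;  [u^2] = -4;  [u^3] = 20/3;  [u^4] = -40/3.

-40/3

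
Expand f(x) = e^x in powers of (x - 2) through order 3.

Differentiate repeatedly and evaluate at the center.

(x - 2)^3*e^(2)/6 + (x - 2)^2*e^(2)/2 + (x - 2)*e^(2) + e^(2)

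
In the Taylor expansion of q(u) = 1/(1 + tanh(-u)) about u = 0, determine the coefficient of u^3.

Compose series: expand the inner function first, then feed it into the outer expansion.
q(0) = 1
q′(0) = 1
q′′(0) = 2
q′′′(0) = 4
So c_3 = q′′′(0)/3! = 2/3.

2/3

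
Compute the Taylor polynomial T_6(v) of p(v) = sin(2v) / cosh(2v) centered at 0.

48*v^5/5 - 16*v^3/3 + 2*v

Write the quotient as an unknown series and match coefficients against numerator = denominator · series.
p(0) = 0
p′(0) = 2
p′′(0) = 0
p′′′(0) = -32
p^(4)(0) = 0
p^(5)(0) = 1152
p^(6)(0) = 0
Then c_k = p^(k)(0)/k! gives each Taylor coefficient.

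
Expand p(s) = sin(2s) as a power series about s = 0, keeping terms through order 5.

4*s^5/15 - 4*s^3/3 + 2*s

p(0) = 0
p′(0) = 2
p′′(0) = 0
p′′′(0) = -8
p^(4)(0) = 0
p^(5)(0) = 32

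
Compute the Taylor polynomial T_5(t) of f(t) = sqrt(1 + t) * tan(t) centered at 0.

Multiply the two series term by term and collect like powers.
f(0) = 0
f′(0) = 1
f′′(0) = 1
f′′′(0) = 5/4
f^(4)(0) = 11/2
f^(5)(0) = 101/16

101*t^5/1920 + 11*t^4/48 + 5*t^3/24 + t^2/2 + t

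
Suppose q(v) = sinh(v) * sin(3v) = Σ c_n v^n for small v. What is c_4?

Take the Cauchy product of the two expansions.
q(0) = 0
q′(0) = 0
q′′(0) = 6
q′′′(0) = 0
q^(4)(0) = -96
Dividing each by k! gives the coefficients c_0, ..., c_4.

-4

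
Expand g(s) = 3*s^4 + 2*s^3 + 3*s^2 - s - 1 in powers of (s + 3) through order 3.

g(-3) = 218
g′(-3) = -289
g′′(-3) = 294
g′′′(-3) = -204

-34*(s + 3)^3 + 147*(s + 3)^2 - 289*(s + 3) + 218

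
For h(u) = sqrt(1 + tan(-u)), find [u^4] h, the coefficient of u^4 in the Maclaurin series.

-47/384

Compose series: expand the inner function first, then feed it into the outer expansion.
h(0) = 1
h′(0) = -1/2
h′′(0) = -1/4
h′′′(0) = -11/8
h^(4)(0) = -47/16
So c_4 = h^(4)(0)/4! = -47/384.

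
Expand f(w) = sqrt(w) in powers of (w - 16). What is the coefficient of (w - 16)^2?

Use the known series and substitute for the argument.
f(16) = 4
f′(16) = 1/8
f′′(16) = -1/256

-1/512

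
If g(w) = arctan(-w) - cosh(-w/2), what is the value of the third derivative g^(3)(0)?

Add the two expansions coefficient-wise.
From the series, [w^3] g = 1/3; multiply by 3! = 6 to get 2.

2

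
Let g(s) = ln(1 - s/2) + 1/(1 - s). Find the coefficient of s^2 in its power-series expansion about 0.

Combine the two series term by term.
[s^0] = 1;  [s^1] = 1/2;  [s^2] = 7/8.
So c_2 = g′′(0)/2! = 7/8.

7/8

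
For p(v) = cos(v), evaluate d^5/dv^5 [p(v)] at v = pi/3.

The coefficient of (v - pi/3)^5 in the expansion is -sqrt(3)/240, so p^(5)(pi/3) = 5! * (-sqrt(3)/240) = -sqrt(3)/2.

-sqrt(3)/2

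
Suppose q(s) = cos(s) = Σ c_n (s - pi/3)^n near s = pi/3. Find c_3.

sqrt(3)/12

Compute the successive derivatives at the expansion point and divide by k!.
q(pi/3) = 1/2
q′(pi/3) = -sqrt(3)/2
q′′(pi/3) = -1/2
q′′′(pi/3) = sqrt(3)/2
The Taylor polynomial is Σ q^(k)(pi/3)/k! · (s - pi/3)^k.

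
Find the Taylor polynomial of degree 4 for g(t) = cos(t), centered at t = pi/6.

sqrt(3)*(t - pi/6)^4/48 + (t - pi/6)^3/12 - sqrt(3)*(t - pi/6)^2/4 - (t - pi/6)/2 + sqrt(3)/2

[(t - pi/6)^0] = sqrt(3)/2;  [(t - pi/6)^1] = -1/2;  [(t - pi/6)^2] = -sqrt(3)/4;  [(t - pi/6)^3] = 1/12;  [(t - pi/6)^4] = sqrt(3)/48.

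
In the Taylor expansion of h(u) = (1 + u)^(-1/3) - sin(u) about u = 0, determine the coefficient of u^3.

Add the two expansions coefficient-wise.
h(0) = 1
h′(0) = -4/3
h′′(0) = 4/9
h′′′(0) = -1/27

-1/162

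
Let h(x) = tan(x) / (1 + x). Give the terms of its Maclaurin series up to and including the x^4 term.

Expand each factor separately, then convolve coefficients.
h(0) = 0
h′(0) = 1
h′′(0) = -2
h′′′(0) = 8
h^(4)(0) = -32

-4*x^4/3 + 4*x^3/3 - x^2 + x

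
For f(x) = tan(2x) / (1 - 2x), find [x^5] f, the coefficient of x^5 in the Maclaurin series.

704/15

Expand each factor separately, then convolve coefficients.
f(0) = 0
f′(0) = 2
f′′(0) = 8
f′′′(0) = 64
f^(4)(0) = 512
f^(5)(0) = 5632
So c_5 = f^(5)(0)/5! = 704/15.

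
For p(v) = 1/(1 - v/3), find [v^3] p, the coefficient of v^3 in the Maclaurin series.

p(0) = 1
p′(0) = 1/3
p′′(0) = 2/9
p′′′(0) = 2/9
So c_3 = p′′′(0)/3! = 1/27.

1/27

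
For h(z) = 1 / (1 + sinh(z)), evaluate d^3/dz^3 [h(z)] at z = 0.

Write 1/(1+u) = 1 - u + u^2 - u^3 + ... and substitute the series for u.
The coefficient of z^3 in the expansion is -7/6, so h′′′(0) = 3! * (-7/6) = -7.

-7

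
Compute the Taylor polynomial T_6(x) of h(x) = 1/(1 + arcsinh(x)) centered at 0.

Substitute the inner expansion into the outer series and collect powers.
[x^0] = 1;  [x^1] = -1;  [x^2] = 1;  [x^3] = -5/6;  [x^4] = 2/3;  [x^5] = -23/40;  [x^6] = 23/45.

23*x^6/45 - 23*x^5/40 + 2*x^4/3 - 5*x^3/6 + x^2 - x + 1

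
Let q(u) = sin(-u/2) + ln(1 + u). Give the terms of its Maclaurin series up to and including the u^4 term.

-u^4/4 + 17*u^3/48 - u^2/2 + u/2

Add the two expansions coefficient-wise.
[u^0] = 0;  [u^1] = 1/2;  [u^2] = -1/2;  [u^3] = 17/48;  [u^4] = -1/4.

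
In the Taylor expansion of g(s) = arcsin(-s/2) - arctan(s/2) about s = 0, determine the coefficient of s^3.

Add the two expansions coefficient-wise.
[s^0] = 0;  [s^1] = -1;  [s^2] = 0;  [s^3] = 1/48.

1/48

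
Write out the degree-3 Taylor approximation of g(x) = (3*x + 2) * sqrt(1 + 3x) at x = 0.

9*x^2/4 + 6*x + 2

Multiply each power in the prefactor through the base expansion.
g(0) = 2
g′(0) = 6
g′′(0) = 9/2
g′′′(0) = 0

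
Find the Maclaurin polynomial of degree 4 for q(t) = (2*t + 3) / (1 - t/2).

Shift and add copies of the series according to the polynomial's terms.
[t^0] = 3;  [t^1] = 7/2;  [t^2] = 7/4;  [t^3] = 7/8;  [t^4] = 7/16.

7*t^4/16 + 7*t^3/8 + 7*t^2/4 + 7*t/2 + 3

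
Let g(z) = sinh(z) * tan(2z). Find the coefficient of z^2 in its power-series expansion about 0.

2

Take the Cauchy product of the two expansions.
g(0) = 0
g′(0) = 0
g′′(0) = 4
So c_2 = g′′(0)/2! = 2.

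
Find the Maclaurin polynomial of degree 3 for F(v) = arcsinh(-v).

v^3/6 - v

F(0) = 0
F′(0) = -1
F′′(0) = 0
F′′′(0) = 1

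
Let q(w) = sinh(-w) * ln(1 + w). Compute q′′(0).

-2

Write out both Maclaurin series and multiply, keeping only the needed powers.
From the series, [w^2] q = -1; multiply by 2! = 2 to get -2.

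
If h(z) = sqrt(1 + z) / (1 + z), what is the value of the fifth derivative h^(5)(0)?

-945/32

Take the Cauchy product of the two expansions.
From the series, [z^5] h = -63/256; multiply by 5! = 120 to get -945/32.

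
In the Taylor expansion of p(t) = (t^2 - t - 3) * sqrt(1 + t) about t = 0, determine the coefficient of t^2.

Distribute the polynomial across the series and collect like powers.
p(0) = -3
p′(0) = -5/2
p′′(0) = 7/4

7/8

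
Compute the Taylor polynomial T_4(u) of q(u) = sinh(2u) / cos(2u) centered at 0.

16*u^3/3 + 2*u

Divide the numerator series by the denominator series (power-series long division).
[u^0] = 0;  [u^1] = 2;  [u^2] = 0;  [u^3] = 16/3;  [u^4] = 0.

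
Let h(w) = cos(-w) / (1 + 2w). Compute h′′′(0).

-42

Expand each factor separately, then convolve coefficients.
From the series, [w^3] h = -7; multiply by 3! = 6 to get -42.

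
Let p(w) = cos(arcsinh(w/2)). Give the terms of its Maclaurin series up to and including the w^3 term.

1 - w^2/8

Compose series: expand the inner function first, then feed it into the outer expansion.
[w^0] = 1;  [w^1] = 0;  [w^2] = -1/8;  [w^3] = 0.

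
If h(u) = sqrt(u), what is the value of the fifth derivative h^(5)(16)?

Use the known series and substitute for the argument.
From the series, [(u - 16)^5] h = 7/67108864; multiply by 5! = 120 to get 105/8388608.

105/8388608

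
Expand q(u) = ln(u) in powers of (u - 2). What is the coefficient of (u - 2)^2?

q(2) = ln(2)
q′(2) = 1/2
q′′(2) = -1/4
So c_2 = q′′(2)/2! = -1/8.

-1/8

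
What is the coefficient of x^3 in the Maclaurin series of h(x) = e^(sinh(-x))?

-1/3

Plug the Maclaurin series of the inner function into that of the outer and collect terms.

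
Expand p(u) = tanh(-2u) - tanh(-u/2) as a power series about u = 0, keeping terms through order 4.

Expand each term separately and add.
p(0) = 0
p′(0) = -3/2
p′′(0) = 0
p′′′(0) = 63/4
p^(4)(0) = 0

21*u^3/8 - 3*u/2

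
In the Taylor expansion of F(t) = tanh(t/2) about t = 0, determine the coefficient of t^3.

Use the known series and substitute for the argument.

-1/24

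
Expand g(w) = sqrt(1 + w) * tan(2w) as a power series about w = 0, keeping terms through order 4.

Multiply the two series term by term and collect like powers.
[w^0] = 0;  [w^1] = 2;  [w^2] = 1;  [w^3] = 29/12;  [w^4] = 35/24.

35*w^4/24 + 29*w^3/12 + w^2 + 2*w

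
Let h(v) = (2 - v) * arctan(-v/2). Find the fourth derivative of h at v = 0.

Distribute the polynomial across the series and collect like powers.
From the series, [v^4] h = -1/24; multiply by 4! = 24 to get -1.

-1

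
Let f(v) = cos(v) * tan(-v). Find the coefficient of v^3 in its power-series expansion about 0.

Multiply the two series term by term and collect like powers.
[v^0] = 0;  [v^1] = -1;  [v^2] = 0;  [v^3] = 1/6.

1/6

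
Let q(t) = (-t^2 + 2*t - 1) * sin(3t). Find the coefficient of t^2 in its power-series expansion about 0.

6

Distribute the polynomial across the series and collect like powers.
q(0) = 0
q′(0) = -3
q′′(0) = 12
So c_2 = q′′(0)/2! = 6.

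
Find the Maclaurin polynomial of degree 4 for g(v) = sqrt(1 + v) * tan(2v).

35*v^4/24 + 29*v^3/12 + v^2 + 2*v

Expand each factor separately, then convolve coefficients.
g(0) = 0
g′(0) = 2
g′′(0) = 2
g′′′(0) = 29/2
g^(4)(0) = 35
Then c_k = g^(k)(0)/k! gives each Taylor coefficient.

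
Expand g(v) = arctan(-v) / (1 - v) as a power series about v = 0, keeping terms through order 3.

-2*v^3/3 - v^2 - v

Multiply the two series term by term and collect like powers.
g(0) = 0
g′(0) = -1
g′′(0) = -2
g′′′(0) = -4
Dividing each by k! gives the coefficients c_0, ..., c_3.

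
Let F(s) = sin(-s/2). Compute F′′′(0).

1/8

The coefficient of s^3 in the expansion is 1/48, so F′′′(0) = 3! * (1/48) = 1/8.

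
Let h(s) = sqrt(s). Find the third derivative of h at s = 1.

3/8

Differentiate repeatedly and evaluate at the center.
From the series, [(s - 1)^3] h = 1/16; multiply by 3! = 6 to get 3/8.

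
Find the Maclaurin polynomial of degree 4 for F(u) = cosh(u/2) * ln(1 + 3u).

-333*u^4/16 + 75*u^3/8 - 9*u^2/2 + 3*u

Take the Cauchy product of the two expansions.
F(0) = 0
F′(0) = 3
F′′(0) = -9
F′′′(0) = 225/4
F^(4)(0) = -999/2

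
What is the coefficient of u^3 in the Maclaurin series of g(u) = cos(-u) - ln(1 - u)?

1/3

Add the two expansions coefficient-wise.
g(0) = 1
g′(0) = 1
g′′(0) = 0
g′′′(0) = 2
So c_3 = g′′′(0)/3! = 1/3.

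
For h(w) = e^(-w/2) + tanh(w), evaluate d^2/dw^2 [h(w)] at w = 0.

Add the two expansions coefficient-wise.
The coefficient of w^2 in the expansion is 1/8, so h′′(0) = 2! * (1/8) = 1/4.

1/4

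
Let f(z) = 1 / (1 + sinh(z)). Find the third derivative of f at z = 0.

Expand as Σ (-1)^k u^k with u equal to the inner function's series.
The coefficient of z^3 in the expansion is -7/6, so f′′′(0) = 3! * (-7/6) = -7.

-7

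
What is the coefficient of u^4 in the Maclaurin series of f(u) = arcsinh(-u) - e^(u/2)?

-1/384

Combine the two series term by term.
f(0) = -1
f′(0) = -3/2
f′′(0) = -1/4
f′′′(0) = 7/8
f^(4)(0) = -1/16
So c_4 = f^(4)(0)/4! = -1/384.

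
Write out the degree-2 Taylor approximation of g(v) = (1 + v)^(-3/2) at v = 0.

15*v^2/8 - 3*v/2 + 1

g(0) = 1
g′(0) = -3/2
g′′(0) = 15/4
Then c_k = g^(k)(0)/k! gives each Taylor coefficient.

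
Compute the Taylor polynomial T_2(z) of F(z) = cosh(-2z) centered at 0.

Compute the successive derivatives at the expansion point and divide by k!.
F(0) = 1
F′(0) = 0
F′′(0) = 4

2*z^2 + 1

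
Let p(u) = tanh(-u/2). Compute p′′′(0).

1/4

Compute the successive derivatives at the expansion point and divide by k!.
The coefficient of u^3 in the expansion is 1/24, so p′′′(0) = 3! * (1/24) = 1/4.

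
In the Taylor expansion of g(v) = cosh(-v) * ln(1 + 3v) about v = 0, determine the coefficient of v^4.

Multiply the two series term by term and collect like powers.

-45/2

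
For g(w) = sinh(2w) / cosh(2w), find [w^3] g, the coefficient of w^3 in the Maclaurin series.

-8/3

Divide the numerator series by the denominator series (power-series long division).
g(0) = 0
g′(0) = 2
g′′(0) = 0
g′′′(0) = -16
So c_3 = g′′′(0)/3! = -8/3.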